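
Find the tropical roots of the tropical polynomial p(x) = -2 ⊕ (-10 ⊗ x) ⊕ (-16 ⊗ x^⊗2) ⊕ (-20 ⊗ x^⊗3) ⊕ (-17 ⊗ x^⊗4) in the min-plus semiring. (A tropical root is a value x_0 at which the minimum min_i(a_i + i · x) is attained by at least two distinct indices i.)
Roots: {-3, 4, 6, 8}

Each tropical root is a break point of the lower envelope of the lines y = a_i + i · x (there are 5 lines, with slopes 0, 1, ..., 4). Only the lines that attain the minimum somewhere contribute to roots; other lines are dominated. Here the surviving (envelope) indices are i = 4, i = 3, i = 2, i = 1, i = 0.
Intersections between consecutive envelope lines give the roots: for adjacent envelope indices i < j the intersection is x = (a_i − a_j) / (j − i). Reading off the sorted break points: {-3, 4, 6, 8}.
Verification: at each break x_0, at least two indices attain the minimum of min_i(a_i + i · x_0).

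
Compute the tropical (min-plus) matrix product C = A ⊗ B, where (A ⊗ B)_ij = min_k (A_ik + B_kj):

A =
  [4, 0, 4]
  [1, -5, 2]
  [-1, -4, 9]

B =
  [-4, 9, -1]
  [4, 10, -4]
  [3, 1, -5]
A ⊗ B =
  [0, 5, -4]
  [-3, 3, -9]
  [-5, 6, -8]

Apply the min-plus product entry-by-entry:
  C[0][0] = min over k of (A[0][0] + B[0][0] = 4 + -4 = 0, A[0][1] + B[1][0] = 0 + 4 = 4, A[0][2] + B[2][0] = 4 + 3 = 7) = 0 (attained at k = 0)
  C[0][1] = min over k of (A[0][0] + B[0][1] = 4 + 9 = 13, A[0][1] + B[1][1] = 0 + 10 = 10, A[0][2] + B[2][1] = 4 + 1 = 5) = 5 (attained at k = 2)
  C[0][2] = min over k of (A[0][0] + B[0][2] = 4 + -1 = 3, A[0][1] + B[1][2] = 0 + -4 = -4, A[0][2] + B[2][2] = 4 + -5 = -1) = -4 (attained at k = 1)
  C[1][0] = min over k of (A[1][0] + B[0][0] = 1 + -4 = -3, A[1][1] + B[1][0] = -5 + 4 = -1, A[1][2] + B[2][0] = 2 + 3 = 5) = -3 (attained at k = 0)
  C[1][1] = min over k of (A[1][0] + B[0][1] = 1 + 9 = 10, A[1][1] + B[1][1] = -5 + 10 = 5, A[1][2] + B[2][1] = 2 + 1 = 3) = 3 (attained at k = 2)
  C[1][2] = min over k of (A[1][0] + B[0][2] = 1 + -1 = 0, A[1][1] + B[1][2] = -5 + -4 = -9, A[1][2] + B[2][2] = 2 + -5 = -3) = -9 (attained at k = 1)
  C[2][0] = min over k of (A[2][0] + B[0][0] = -1 + -4 = -5, A[2][1] + B[1][0] = -4 + 4 = 0, A[2][2] + B[2][0] = 9 + 3 = 12) = -5 (attained at k = 0)
  C[2][1] = min over k of (A[2][0] + B[0][1] = -1 + 9 = 8, A[2][1] + B[1][1] = -4 + 10 = 6, A[2][2] + B[2][1] = 9 + 1 = 10) = 6 (attained at k = 1)
  C[2][2] = min over k of (A[2][0] + B[0][2] = -1 + -1 = -2, A[2][1] + B[1][2] = -4 + -4 = -8, A[2][2] + B[2][2] = 9 + -5 = 4) = -8 (attained at k = 1)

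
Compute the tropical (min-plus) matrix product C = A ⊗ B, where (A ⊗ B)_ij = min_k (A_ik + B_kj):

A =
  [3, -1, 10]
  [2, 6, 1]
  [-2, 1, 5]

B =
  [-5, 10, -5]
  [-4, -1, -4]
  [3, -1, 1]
A ⊗ B =
  [-5, -2, -5]
  [-3, 0, -3]
  [-7, 0, -7]

Apply the min-plus product entry-by-entry:
  C[0][0] = min over k of (A[0][0] + B[0][0] = 3 + -5 = -2, A[0][1] + B[1][0] = -1 + -4 = -5, A[0][2] + B[2][0] = 10 + 3 = 13) = -5 (attained at k = 1)
  C[0][1] = min over k of (A[0][0] + B[0][1] = 3 + 10 = 13, A[0][1] + B[1][1] = -1 + -1 = -2, A[0][2] + B[2][1] = 10 + -1 = 9) = -2 (attained at k = 1)
  C[0][2] = min over k of (A[0][0] + B[0][2] = 3 + -5 = -2, A[0][1] + B[1][2] = -1 + -4 = -5, A[0][2] + B[2][2] = 10 + 1 = 11) = -5 (attained at k = 1)
  C[1][0] = min over k of (A[1][0] + B[0][0] = 2 + -5 = -3, A[1][1] + B[1][0] = 6 + -4 = 2, A[1][2] + B[2][0] = 1 + 3 = 4) = -3 (attained at k = 0)
  C[1][1] = min over k of (A[1][0] + B[0][1] = 2 + 10 = 12, A[1][1] + B[1][1] = 6 + -1 = 5, A[1][2] + B[2][1] = 1 + -1 = 0) = 0 (attained at k = 2)
  C[1][2] = min over k of (A[1][0] + B[0][2] = 2 + -5 = -3, A[1][1] + B[1][2] = 6 + -4 = 2, A[1][2] + B[2][2] = 1 + 1 = 2) = -3 (attained at k = 0)
  C[2][0] = min over k of (A[2][0] + B[0][0] = -2 + -5 = -7, A[2][1] + B[1][0] = 1 + -4 = -3, A[2][2] + B[2][0] = 5 + 3 = 8) = -7 (attained at k = 0)
  C[2][1] = min over k of (A[2][0] + B[0][1] = -2 + 10 = 8, A[2][1] + B[1][1] = 1 + -1 = 0, A[2][2] + B[2][1] = 5 + -1 = 4) = 0 (attained at k = 1)
  C[2][2] = min over k of (A[2][0] + B[0][2] = -2 + -5 = -7, A[2][1] + B[1][2] = 1 + -4 = -3, A[2][2] + B[2][2] = 5 + 1 = 6) = -7 (attained at k = 0)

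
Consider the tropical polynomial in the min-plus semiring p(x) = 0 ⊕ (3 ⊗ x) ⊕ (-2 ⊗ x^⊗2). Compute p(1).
p(1) = 0

A tropical monomial a ⊗ x^⊗i evaluates to a + i · x. Evaluating each term at x = 1:
  Term 0 contributes 0 + 0 · 1 = 0
  Term 1 contributes 3 + 1 · 1 = 4
  Term 2 contributes -2 + 2 · 1 = 0
p(1) = ⊕ of these = min[0, 4, 0] = 0.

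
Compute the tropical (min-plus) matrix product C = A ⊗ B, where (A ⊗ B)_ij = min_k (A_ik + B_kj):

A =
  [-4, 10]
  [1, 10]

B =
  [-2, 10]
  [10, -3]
A ⊗ B =
  [-6, 6]
  [-1, 7]

Apply the min-plus product entry-by-entry:
  C[0][0] = min over k of (A[0][0] + B[0][0] = -4 + -2 = -6, A[0][1] + B[1][0] = 10 + 10 = 20) = -6 (attained at k = 0)
  C[0][1] = min over k of (A[0][0] + B[0][1] = -4 + 10 = 6, A[0][1] + B[1][1] = 10 + -3 = 7) = 6 (attained at k = 0)
  C[1][0] = min over k of (A[1][0] + B[0][0] = 1 + -2 = -1, A[1][1] + B[1][0] = 10 + 10 = 20) = -1 (attained at k = 0)
  C[1][1] = min over k of (A[1][0] + B[0][1] = 1 + 10 = 11, A[1][1] + B[1][1] = 10 + -3 = 7) = 7 (attained at k = 1)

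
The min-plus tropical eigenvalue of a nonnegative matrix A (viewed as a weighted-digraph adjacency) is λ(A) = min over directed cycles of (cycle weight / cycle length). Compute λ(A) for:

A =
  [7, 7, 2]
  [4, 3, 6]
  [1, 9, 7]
λ(A) = 3/2

Enumerate directed cycles and compute their means (weight / length). Sample:
  cycle 0 → 0: weight = 7, length = 1, mean = 7/1 ≈ 7.000
  cycle 1 → 1: weight = 3, length = 1, mean = 3/1 ≈ 3.000
  cycle 2 → 2: weight = 7, length = 1, mean = 7/1 ≈ 7.000
  cycle 0 → 1 → 0: weight = 11, length = 2, mean = 11/2 ≈ 5.500
  cycle 0 → 2 → 0: weight = 3, length = 2, mean = 3/2 ≈ 1.500
  cycle 1 → 0 → 1: weight = 11, length = 2, mean = 11/2 ≈ 5.500
Minimum mean = 1.500, attained e.g. along the cycle 0 → 2 → 0 with weight 3 and length 2. So λ(A) = 3/2 = 3/2.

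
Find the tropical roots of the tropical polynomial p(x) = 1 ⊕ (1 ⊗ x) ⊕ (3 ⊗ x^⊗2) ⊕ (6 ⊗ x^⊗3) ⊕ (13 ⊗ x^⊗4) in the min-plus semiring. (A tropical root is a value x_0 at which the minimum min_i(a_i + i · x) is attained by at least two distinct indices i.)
Roots: {-7, -3, -2, 0}

Each tropical root is a break point of the lower envelope of the lines y = a_i + i · x (there are 5 lines, with slopes 0, 1, ..., 4). Only the lines that attain the minimum somewhere contribute to roots; other lines are dominated. Here the surviving (envelope) indices are i = 4, i = 3, i = 2, i = 1, i = 0.
Intersections between consecutive envelope lines give the roots: for adjacent envelope indices i < j the intersection is x = (a_i − a_j) / (j − i). Reading off the sorted break points: {-7, -3, -2, 0}.
Verification: at each break x_0, at least two indices attain the minimum of min_i(a_i + i · x_0).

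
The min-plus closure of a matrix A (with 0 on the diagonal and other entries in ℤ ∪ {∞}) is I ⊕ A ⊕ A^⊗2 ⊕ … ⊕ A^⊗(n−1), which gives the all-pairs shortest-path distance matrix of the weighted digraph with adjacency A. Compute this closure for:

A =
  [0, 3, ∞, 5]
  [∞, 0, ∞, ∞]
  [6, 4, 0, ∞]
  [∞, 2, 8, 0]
Closure =
  [0, 3, 13, 5]
  [∞, 0, ∞, ∞]
  [6, 4, 0, 11]
  [14, 2, 8, 0]

This is the Floyd-Warshall all-pairs shortest-path computation. For each intermediate vertex k = 0, 1, …, 3, update dist[i][j] ← min(dist[i][j], dist[i][k] + dist[k][j]). The final matrix gives, for each (i, j), the minimum total weight of any directed path from i to j (possibly empty when i = j).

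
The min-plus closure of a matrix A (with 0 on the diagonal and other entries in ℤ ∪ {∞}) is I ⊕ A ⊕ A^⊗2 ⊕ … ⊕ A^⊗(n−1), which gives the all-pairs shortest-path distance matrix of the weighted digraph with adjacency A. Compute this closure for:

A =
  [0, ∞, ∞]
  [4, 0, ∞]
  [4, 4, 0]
Closure =
  [0, ∞, ∞]
  [4, 0, ∞]
  [4, 4, 0]

This is the Floyd-Warshall all-pairs shortest-path computation. For each intermediate vertex k = 0, 1, …, 2, update dist[i][j] ← min(dist[i][j], dist[i][k] + dist[k][j]). The final matrix gives, for each (i, j), the minimum total weight of any directed path from i to j (possibly empty when i = j).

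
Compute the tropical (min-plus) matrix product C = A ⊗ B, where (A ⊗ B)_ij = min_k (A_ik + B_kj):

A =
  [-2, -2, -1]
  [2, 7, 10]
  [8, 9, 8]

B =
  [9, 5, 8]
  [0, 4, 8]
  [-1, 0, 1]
A ⊗ B =
  [-2, -1, 0]
  [7, 7, 10]
  [7, 8, 9]

Apply the min-plus product entry-by-entry:
  C[0][0] = min over k of (A[0][0] + B[0][0] = -2 + 9 = 7, A[0][1] + B[1][0] = -2 + 0 = -2, A[0][2] + B[2][0] = -1 + -1 = -2) = -2 (attained at k = 1)
  C[0][1] = min over k of (A[0][0] + B[0][1] = -2 + 5 = 3, A[0][1] + B[1][1] = -2 + 4 = 2, A[0][2] + B[2][1] = -1 + 0 = -1) = -1 (attained at k = 2)
  C[0][2] = min over k of (A[0][0] + B[0][2] = -2 + 8 = 6, A[0][1] + B[1][2] = -2 + 8 = 6, A[0][2] + B[2][2] = -1 + 1 = 0) = 0 (attained at k = 2)
  C[1][0] = min over k of (A[1][0] + B[0][0] = 2 + 9 = 11, A[1][1] + B[1][0] = 7 + 0 = 7, A[1][2] + B[2][0] = 10 + -1 = 9) = 7 (attained at k = 1)
  C[1][1] = min over k of (A[1][0] + B[0][1] = 2 + 5 = 7, A[1][1] + B[1][1] = 7 + 4 = 11, A[1][2] + B[2][1] = 10 + 0 = 10) = 7 (attained at k = 0)
  C[1][2] = min over k of (A[1][0] + B[0][2] = 2 + 8 = 10, A[1][1] + B[1][2] = 7 + 8 = 15, A[1][2] + B[2][2] = 10 + 1 = 11) = 10 (attained at k = 0)
  C[2][0] = min over k of (A[2][0] + B[0][0] = 8 + 9 = 17, A[2][1] + B[1][0] = 9 + 0 = 9, A[2][2] + B[2][0] = 8 + -1 = 7) = 7 (attained at k = 2)
  C[2][1] = min over k of (A[2][0] + B[0][1] = 8 + 5 = 13, A[2][1] + B[1][1] = 9 + 4 = 13, A[2][2] + B[2][1] = 8 + 0 = 8) = 8 (attained at k = 2)
  C[2][2] = min over k of (A[2][0] + B[0][2] = 8 + 8 = 16, A[2][1] + B[1][2] = 9 + 8 = 17, A[2][2] + B[2][2] = 8 + 1 = 9) = 9 (attained at k = 2)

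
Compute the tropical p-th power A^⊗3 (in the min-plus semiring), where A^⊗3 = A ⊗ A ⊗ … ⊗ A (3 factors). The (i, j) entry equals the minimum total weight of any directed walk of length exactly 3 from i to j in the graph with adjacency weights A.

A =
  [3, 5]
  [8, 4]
A^⊗3 =
  [9, 11]
  [14, 12]

Each entry (A^⊗3)_ij equals the minimum over all length-3 walks i = v_0 → v_1 → … → v_3 = j of Σ_t A[v_t][v_{t+1}]. For example, for (i, j) = (0, 1) we minimise over 4 possible intermediate vertex sequences; the minimum is 11, attained along the walk 0 → 0 → 0 → 1.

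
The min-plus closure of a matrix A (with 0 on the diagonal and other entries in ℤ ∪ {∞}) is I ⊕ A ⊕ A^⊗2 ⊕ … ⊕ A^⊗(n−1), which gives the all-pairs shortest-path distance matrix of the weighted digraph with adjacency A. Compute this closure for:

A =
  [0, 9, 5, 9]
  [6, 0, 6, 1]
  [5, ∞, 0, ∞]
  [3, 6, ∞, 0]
Closure =
  [0, 9, 5, 9]
  [4, 0, 6, 1]
  [5, 14, 0, 14]
  [3, 6, 8, 0]

This is the Floyd-Warshall all-pairs shortest-path computation. For each intermediate vertex k = 0, 1, …, 3, update dist[i][j] ← min(dist[i][j], dist[i][k] + dist[k][j]). The final matrix gives, for each (i, j), the minimum total weight of any directed path from i to j (possibly empty when i = j).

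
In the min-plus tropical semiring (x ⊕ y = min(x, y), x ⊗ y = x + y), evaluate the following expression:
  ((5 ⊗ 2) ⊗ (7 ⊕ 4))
((5 ⊗ 2) ⊗ (7 ⊕ 4)) = 11

Expand innermost to outermost. Recall ⊕ takes the minimum of its arguments and ⊗ takes their sum. Working out the expression ((5 ⊗ 2) ⊗ (7 ⊕ 4)) gives 11.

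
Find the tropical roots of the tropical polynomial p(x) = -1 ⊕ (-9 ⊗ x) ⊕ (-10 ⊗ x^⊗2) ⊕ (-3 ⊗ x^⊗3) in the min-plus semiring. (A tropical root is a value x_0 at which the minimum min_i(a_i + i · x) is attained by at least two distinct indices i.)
Roots: {-7, 1, 8}

Each tropical root is a break point of the lower envelope of the lines y = a_i + i · x (there are 4 lines, with slopes 0, 1, ..., 3). Only the lines that attain the minimum somewhere contribute to roots; other lines are dominated. Here the surviving (envelope) indices are i = 3, i = 2, i = 1, i = 0.
Intersections between consecutive envelope lines give the roots: for adjacent envelope indices i < j the intersection is x = (a_i − a_j) / (j − i). Reading off the sorted break points: {-7, 1, 8}.
Verification: at each break x_0, at least two indices attain the minimum of min_i(a_i + i · x_0).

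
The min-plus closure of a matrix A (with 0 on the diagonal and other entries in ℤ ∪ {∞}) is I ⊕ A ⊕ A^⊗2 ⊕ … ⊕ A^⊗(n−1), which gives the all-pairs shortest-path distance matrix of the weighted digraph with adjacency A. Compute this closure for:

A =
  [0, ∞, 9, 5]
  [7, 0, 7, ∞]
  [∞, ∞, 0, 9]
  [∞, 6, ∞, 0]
Closure =
  [0, 11, 9, 5]
  [7, 0, 7, 12]
  [22, 15, 0, 9]
  [13, 6, 13, 0]

This is the Floyd-Warshall all-pairs shortest-path computation. For each intermediate vertex k = 0, 1, …, 3, update dist[i][j] ← min(dist[i][j], dist[i][k] + dist[k][j]). The final matrix gives, for each (i, j), the minimum total weight of any directed path from i to j (possibly empty when i = j).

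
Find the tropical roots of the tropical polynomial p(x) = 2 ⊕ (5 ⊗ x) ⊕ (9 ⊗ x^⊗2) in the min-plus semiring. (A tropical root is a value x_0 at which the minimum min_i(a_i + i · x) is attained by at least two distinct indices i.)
Roots: {-4, -3}

Each tropical root is a break point of the lower envelope of the lines y = a_i + i · x (there are 3 lines, with slopes 0, 1, ..., 2). Only the lines that attain the minimum somewhere contribute to roots; other lines are dominated. Here the surviving (envelope) indices are i = 2, i = 1, i = 0.
Intersections between consecutive envelope lines give the roots: for adjacent envelope indices i < j the intersection is x = (a_i − a_j) / (j − i). Reading off the sorted break points: {-4, -3}.
Verification: at each break x_0, at least two indices attain the minimum of min_i(a_i + i · x_0).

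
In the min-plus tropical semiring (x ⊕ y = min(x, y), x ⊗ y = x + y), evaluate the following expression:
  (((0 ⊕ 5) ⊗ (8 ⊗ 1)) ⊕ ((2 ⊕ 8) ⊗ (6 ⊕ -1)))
(((0 ⊕ 5) ⊗ (8 ⊗ 1)) ⊕ ((2 ⊕ 8) ⊗ (6 ⊕ -1))) = 1

Expand innermost to outermost. Recall ⊕ takes the minimum of its arguments and ⊗ takes their sum. Working out the expression (((0 ⊕ 5) ⊗ (8 ⊗ 1)) ⊕ ((2 ⊕ 8) ⊗ (6 ⊕ -1))) gives 1.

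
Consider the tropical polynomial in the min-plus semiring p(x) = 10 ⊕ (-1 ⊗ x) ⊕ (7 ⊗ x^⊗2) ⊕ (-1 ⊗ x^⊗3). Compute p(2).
p(2) = 1

A tropical monomial a ⊗ x^⊗i evaluates to a + i · x. Evaluating each term at x = 2:
  Term 0 contributes 10 + 0 · 2 = 10
  Term 1 contributes -1 + 1 · 2 = 1
  Term 2 contributes 7 + 2 · 2 = 11
  Term 3 contributes -1 + 3 · 2 = 5
p(2) = ⊕ of these = min[10, 1, 11, 5] = 1.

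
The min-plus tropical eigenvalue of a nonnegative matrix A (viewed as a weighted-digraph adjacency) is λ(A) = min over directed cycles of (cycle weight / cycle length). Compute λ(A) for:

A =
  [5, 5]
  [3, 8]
λ(A) = 4

Enumerate directed cycles and compute their means (weight / length). Sample:
  cycle 0 → 0: weight = 5, length = 1, mean = 5/1 ≈ 5.000
  cycle 1 → 1: weight = 8, length = 1, mean = 8/1 ≈ 8.000
  cycle 0 → 1 → 0: weight = 8, length = 2, mean = 8/2 ≈ 4.000
  cycle 1 → 0 → 1: weight = 8, length = 2, mean = 8/2 ≈ 4.000
Minimum mean = 4.000, attained e.g. along the cycle 0 → 1 → 0 with weight 8 and length 2. So λ(A) = 8/2 = 4.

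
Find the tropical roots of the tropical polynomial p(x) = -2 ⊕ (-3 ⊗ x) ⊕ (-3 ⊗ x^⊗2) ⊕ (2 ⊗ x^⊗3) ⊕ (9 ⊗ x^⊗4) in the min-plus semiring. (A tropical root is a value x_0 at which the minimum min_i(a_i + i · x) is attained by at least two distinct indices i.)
Roots: {-7, -5, 0, 1}

Each tropical root is a break point of the lower envelope of the lines y = a_i + i · x (there are 5 lines, with slopes 0, 1, ..., 4). Only the lines that attain the minimum somewhere contribute to roots; other lines are dominated. Here the surviving (envelope) indices are i = 4, i = 3, i = 2, i = 1, i = 0.
Intersections between consecutive envelope lines give the roots: for adjacent envelope indices i < j the intersection is x = (a_i − a_j) / (j − i). Reading off the sorted break points: {-7, -5, 0, 1}.
Verification: at each break x_0, at least two indices attain the minimum of min_i(a_i + i · x_0).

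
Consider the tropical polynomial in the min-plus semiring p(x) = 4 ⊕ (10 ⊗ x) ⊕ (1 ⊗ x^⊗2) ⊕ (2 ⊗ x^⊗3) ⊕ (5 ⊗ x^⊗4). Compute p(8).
p(8) = 4

A tropical monomial a ⊗ x^⊗i evaluates to a + i · x. Evaluating each term at x = 8:
  Term 0 contributes 4 + 0 · 8 = 4
  Term 1 contributes 10 + 1 · 8 = 18
  Term 2 contributes 1 + 2 · 8 = 17
  Term 3 contributes 2 + 3 · 8 = 26
  Term 4 contributes 5 + 4 · 8 = 37
p(8) = ⊕ of these = min[4, 18, 17, 26, 37] = 4.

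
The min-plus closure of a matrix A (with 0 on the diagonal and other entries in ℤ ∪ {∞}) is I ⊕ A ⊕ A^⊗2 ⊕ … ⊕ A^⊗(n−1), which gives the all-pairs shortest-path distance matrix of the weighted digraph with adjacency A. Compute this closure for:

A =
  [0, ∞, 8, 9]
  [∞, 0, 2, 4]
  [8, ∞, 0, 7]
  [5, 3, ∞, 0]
Closure =
  [0, 12, 8, 9]
  [9, 0, 2, 4]
  [8, 10, 0, 7]
  [5, 3, 5, 0]

This is the Floyd-Warshall all-pairs shortest-path computation. For each intermediate vertex k = 0, 1, …, 3, update dist[i][j] ← min(dist[i][j], dist[i][k] + dist[k][j]). The final matrix gives, for each (i, j), the minimum total weight of any directed path from i to j (possibly empty when i = j).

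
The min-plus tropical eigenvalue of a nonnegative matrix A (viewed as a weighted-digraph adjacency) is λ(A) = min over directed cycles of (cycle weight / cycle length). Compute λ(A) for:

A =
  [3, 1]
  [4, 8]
λ(A) = 5/2

Enumerate directed cycles and compute their means (weight / length). Sample:
  cycle 0 → 0: weight = 3, length = 1, mean = 3/1 ≈ 3.000
  cycle 1 → 1: weight = 8, length = 1, mean = 8/1 ≈ 8.000
  cycle 0 → 1 → 0: weight = 5, length = 2, mean = 5/2 ≈ 2.500
  cycle 1 → 0 → 1: weight = 5, length = 2, mean = 5/2 ≈ 2.500
Minimum mean = 2.500, attained e.g. along the cycle 0 → 1 → 0 with weight 5 and length 2. So λ(A) = 5/2 = 5/2.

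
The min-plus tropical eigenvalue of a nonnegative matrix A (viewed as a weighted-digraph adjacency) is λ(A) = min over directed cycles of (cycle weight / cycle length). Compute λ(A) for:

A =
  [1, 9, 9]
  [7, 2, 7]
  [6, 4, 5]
λ(A) = 1

Enumerate directed cycles and compute their means (weight / length). Sample:
  cycle 0 → 0: weight = 1, length = 1, mean = 1/1 ≈ 1.000
  cycle 1 → 1: weight = 2, length = 1, mean = 2/1 ≈ 2.000
  cycle 2 → 2: weight = 5, length = 1, mean = 5/1 ≈ 5.000
  cycle 0 → 1 → 0: weight = 16, length = 2, mean = 16/2 ≈ 8.000
  cycle 0 → 2 → 0: weight = 15, length = 2, mean = 15/2 ≈ 7.500
  cycle 1 → 0 → 1: weight = 16, length = 2, mean = 16/2 ≈ 8.000
Minimum mean = 1.000, attained e.g. along the cycle 0 → 0 with weight 1 and length 1. So λ(A) = 1/1 = 1.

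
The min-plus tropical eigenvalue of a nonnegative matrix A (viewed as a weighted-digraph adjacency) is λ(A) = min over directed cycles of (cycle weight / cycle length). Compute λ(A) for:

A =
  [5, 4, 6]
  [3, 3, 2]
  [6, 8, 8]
λ(A) = 3

Enumerate directed cycles and compute their means (weight / length). Sample:
  cycle 0 → 0: weight = 5, length = 1, mean = 5/1 ≈ 5.000
  cycle 1 → 1: weight = 3, length = 1, mean = 3/1 ≈ 3.000
  cycle 2 → 2: weight = 8, length = 1, mean = 8/1 ≈ 8.000
  cycle 0 → 1 → 0: weight = 7, length = 2, mean = 7/2 ≈ 3.500
  cycle 0 → 2 → 0: weight = 12, length = 2, mean = 12/2 ≈ 6.000
  cycle 1 → 0 → 1: weight = 7, length = 2, mean = 7/2 ≈ 3.500
Minimum mean = 3.000, attained e.g. along the cycle 1 → 1 with weight 3 and length 1. So λ(A) = 3/1 = 3.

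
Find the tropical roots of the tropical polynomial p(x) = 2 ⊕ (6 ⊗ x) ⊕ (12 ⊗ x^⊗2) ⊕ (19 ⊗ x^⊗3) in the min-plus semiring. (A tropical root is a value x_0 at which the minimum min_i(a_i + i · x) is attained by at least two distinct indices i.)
Roots: {-7, -6, -4}

Each tropical root is a break point of the lower envelope of the lines y = a_i + i · x (there are 4 lines, with slopes 0, 1, ..., 3). Only the lines that attain the minimum somewhere contribute to roots; other lines are dominated. Here the surviving (envelope) indices are i = 3, i = 2, i = 1, i = 0.
Intersections between consecutive envelope lines give the roots: for adjacent envelope indices i < j the intersection is x = (a_i − a_j) / (j − i). Reading off the sorted break points: {-7, -6, -4}.
Verification: at each break x_0, at least two indices attain the minimum of min_i(a_i + i · x_0).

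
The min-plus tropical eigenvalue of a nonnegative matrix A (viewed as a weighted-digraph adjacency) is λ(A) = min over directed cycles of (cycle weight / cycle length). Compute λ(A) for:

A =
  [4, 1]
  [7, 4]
λ(A) = 4

Enumerate directed cycles and compute their means (weight / length). Sample:
  cycle 0 → 0: weight = 4, length = 1, mean = 4/1 ≈ 4.000
  cycle 1 → 1: weight = 4, length = 1, mean = 4/1 ≈ 4.000
  cycle 0 → 1 → 0: weight = 8, length = 2, mean = 8/2 ≈ 4.000
  cycle 1 → 0 → 1: weight = 8, length = 2, mean = 8/2 ≈ 4.000
Minimum mean = 4.000, attained e.g. along the cycle 0 → 0 with weight 4 and length 1. So λ(A) = 4/1 = 4.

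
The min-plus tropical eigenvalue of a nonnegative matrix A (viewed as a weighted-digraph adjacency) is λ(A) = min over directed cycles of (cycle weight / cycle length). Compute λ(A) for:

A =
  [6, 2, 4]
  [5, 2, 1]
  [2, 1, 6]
λ(A) = 1

Enumerate directed cycles and compute their means (weight / length). Sample:
  cycle 0 → 0: weight = 6, length = 1, mean = 6/1 ≈ 6.000
  cycle 1 → 1: weight = 2, length = 1, mean = 2/1 ≈ 2.000
  cycle 2 → 2: weight = 6, length = 1, mean = 6/1 ≈ 6.000
  cycle 0 → 1 → 0: weight = 7, length = 2, mean = 7/2 ≈ 3.500
  cycle 0 → 2 → 0: weight = 6, length = 2, mean = 6/2 ≈ 3.000
  cycle 1 → 0 → 1: weight = 7, length = 2, mean = 7/2 ≈ 3.500
Minimum mean = 1.000, attained e.g. along the cycle 1 → 2 → 1 with weight 2 and length 2. So λ(A) = 2/2 = 1.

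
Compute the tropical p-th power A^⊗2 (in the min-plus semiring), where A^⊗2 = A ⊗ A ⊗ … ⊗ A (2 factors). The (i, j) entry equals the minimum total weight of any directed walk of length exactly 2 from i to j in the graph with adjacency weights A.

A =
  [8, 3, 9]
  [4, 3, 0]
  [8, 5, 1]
A^⊗2 =
  [7, 6, 3]
  [7, 5, 1]
  [9, 6, 2]

Each entry (A^⊗2)_ij equals the minimum over all length-2 walks i = v_0 → v_1 → … → v_2 = j of Σ_t A[v_t][v_{t+1}]. For example, for (i, j) = (0, 2) we minimise over 3 possible intermediate vertex sequences; the minimum is 3, attained along the walk 0 → 1 → 2.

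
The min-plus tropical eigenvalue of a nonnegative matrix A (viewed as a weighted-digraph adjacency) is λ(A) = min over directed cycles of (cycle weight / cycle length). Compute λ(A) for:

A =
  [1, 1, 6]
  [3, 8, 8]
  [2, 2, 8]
λ(A) = 1

Enumerate directed cycles and compute their means (weight / length). Sample:
  cycle 0 → 0: weight = 1, length = 1, mean = 1/1 ≈ 1.000
  cycle 1 → 1: weight = 8, length = 1, mean = 8/1 ≈ 8.000
  cycle 2 → 2: weight = 8, length = 1, mean = 8/1 ≈ 8.000
  cycle 0 → 1 → 0: weight = 4, length = 2, mean = 4/2 ≈ 2.000
  cycle 0 → 2 → 0: weight = 8, length = 2, mean = 8/2 ≈ 4.000
  cycle 1 → 0 → 1: weight = 4, length = 2, mean = 4/2 ≈ 2.000
Minimum mean = 1.000, attained e.g. along the cycle 0 → 0 with weight 1 and length 1. So λ(A) = 1/1 = 1.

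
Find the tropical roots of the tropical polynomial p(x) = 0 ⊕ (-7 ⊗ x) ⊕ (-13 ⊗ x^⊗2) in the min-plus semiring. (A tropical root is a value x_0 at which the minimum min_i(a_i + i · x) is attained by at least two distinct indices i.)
Roots: {6, 7}

Each tropical root is a break point of the lower envelope of the lines y = a_i + i · x (there are 3 lines, with slopes 0, 1, ..., 2). Only the lines that attain the minimum somewhere contribute to roots; other lines are dominated. Here the surviving (envelope) indices are i = 2, i = 1, i = 0.
Intersections between consecutive envelope lines give the roots: for adjacent envelope indices i < j the intersection is x = (a_i − a_j) / (j − i). Reading off the sorted break points: {6, 7}.
Verification: at each break x_0, at least two indices attain the minimum of min_i(a_i + i · x_0).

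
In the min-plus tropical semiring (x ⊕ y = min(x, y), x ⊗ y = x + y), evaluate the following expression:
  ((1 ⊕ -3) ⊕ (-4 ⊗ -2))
((1 ⊕ -3) ⊕ (-4 ⊗ -2)) = -6

Expand innermost to outermost. Recall ⊕ takes the minimum of its arguments and ⊗ takes their sum. Working out the expression ((1 ⊕ -3) ⊕ (-4 ⊗ -2)) gives -6.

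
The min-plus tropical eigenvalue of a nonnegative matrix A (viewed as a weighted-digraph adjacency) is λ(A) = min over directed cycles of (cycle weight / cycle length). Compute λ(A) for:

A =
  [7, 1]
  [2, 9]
λ(A) = 3/2

Enumerate directed cycles and compute their means (weight / length). Sample:
  cycle 0 → 0: weight = 7, length = 1, mean = 7/1 ≈ 7.000
  cycle 1 → 1: weight = 9, length = 1, mean = 9/1 ≈ 9.000
  cycle 0 → 1 → 0: weight = 3, length = 2, mean = 3/2 ≈ 1.500
  cycle 1 → 0 → 1: weight = 3, length = 2, mean = 3/2 ≈ 1.500
Minimum mean = 1.500, attained e.g. along the cycle 0 → 1 → 0 with weight 3 and length 2. So λ(A) = 3/2 = 3/2.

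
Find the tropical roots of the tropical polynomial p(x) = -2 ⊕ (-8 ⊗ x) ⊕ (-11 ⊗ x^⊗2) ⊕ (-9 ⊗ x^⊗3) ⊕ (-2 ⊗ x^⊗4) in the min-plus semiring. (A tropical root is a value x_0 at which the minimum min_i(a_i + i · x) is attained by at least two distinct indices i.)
Roots: {-7, -2, 3, 6}

Each tropical root is a break point of the lower envelope of the lines y = a_i + i · x (there are 5 lines, with slopes 0, 1, ..., 4). Only the lines that attain the minimum somewhere contribute to roots; other lines are dominated. Here the surviving (envelope) indices are i = 4, i = 3, i = 2, i = 1, i = 0.
Intersections between consecutive envelope lines give the roots: for adjacent envelope indices i < j the intersection is x = (a_i − a_j) / (j − i). Reading off the sorted break points: {-7, -2, 3, 6}.
Verification: at each break x_0, at least two indices attain the minimum of min_i(a_i + i · x_0).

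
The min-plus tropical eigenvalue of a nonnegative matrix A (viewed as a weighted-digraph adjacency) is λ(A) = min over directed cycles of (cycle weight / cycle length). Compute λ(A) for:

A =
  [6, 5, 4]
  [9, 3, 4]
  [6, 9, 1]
λ(A) = 1

Enumerate directed cycles and compute their means (weight / length). Sample:
  cycle 0 → 0: weight = 6, length = 1, mean = 6/1 ≈ 6.000
  cycle 1 → 1: weight = 3, length = 1, mean = 3/1 ≈ 3.000
  cycle 2 → 2: weight = 1, length = 1, mean = 1/1 ≈ 1.000
  cycle 0 → 1 → 0: weight = 14, length = 2, mean = 14/2 ≈ 7.000
  cycle 0 → 2 → 0: weight = 10, length = 2, mean = 10/2 ≈ 5.000
  cycle 1 → 0 → 1: weight = 14, length = 2, mean = 14/2 ≈ 7.000
Minimum mean = 1.000, attained e.g. along the cycle 2 → 2 with weight 1 and length 1. So λ(A) = 1/1 = 1.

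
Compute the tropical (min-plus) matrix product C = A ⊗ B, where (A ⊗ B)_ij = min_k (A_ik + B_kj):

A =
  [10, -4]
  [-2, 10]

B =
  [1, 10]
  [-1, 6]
A ⊗ B =
  [-5, 2]
  [-1, 8]

Apply the min-plus product entry-by-entry:
  C[0][0] = min over k of (A[0][0] + B[0][0] = 10 + 1 = 11, A[0][1] + B[1][0] = -4 + -1 = -5) = -5 (attained at k = 1)
  C[0][1] = min over k of (A[0][0] + B[0][1] = 10 + 10 = 20, A[0][1] + B[1][1] = -4 + 6 = 2) = 2 (attained at k = 1)
  C[1][0] = min over k of (A[1][0] + B[0][0] = -2 + 1 = -1, A[1][1] + B[1][0] = 10 + -1 = 9) = -1 (attained at k = 0)
  C[1][1] = min over k of (A[1][0] + B[0][1] = -2 + 10 = 8, A[1][1] + B[1][1] = 10 + 6 = 16) = 8 (attained at k = 0)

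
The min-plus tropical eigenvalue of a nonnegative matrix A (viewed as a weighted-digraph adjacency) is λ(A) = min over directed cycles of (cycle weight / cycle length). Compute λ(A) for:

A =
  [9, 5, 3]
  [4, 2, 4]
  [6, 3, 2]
λ(A) = 2

Enumerate directed cycles and compute their means (weight / length). Sample:
  cycle 0 → 0: weight = 9, length = 1, mean = 9/1 ≈ 9.000
  cycle 1 → 1: weight = 2, length = 1, mean = 2/1 ≈ 2.000
  cycle 2 → 2: weight = 2, length = 1, mean = 2/1 ≈ 2.000
  cycle 0 → 1 → 0: weight = 9, length = 2, mean = 9/2 ≈ 4.500
  cycle 0 → 2 → 0: weight = 9, length = 2, mean = 9/2 ≈ 4.500
  cycle 1 → 0 → 1: weight = 9, length = 2, mean = 9/2 ≈ 4.500
Minimum mean = 2.000, attained e.g. along the cycle 1 → 1 with weight 2 and length 1. So λ(A) = 2/1 = 2.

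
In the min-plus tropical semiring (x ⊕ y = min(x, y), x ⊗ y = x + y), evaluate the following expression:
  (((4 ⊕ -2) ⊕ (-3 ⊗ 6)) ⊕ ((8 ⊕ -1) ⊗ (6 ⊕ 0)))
(((4 ⊕ -2) ⊕ (-3 ⊗ 6)) ⊕ ((8 ⊕ -1) ⊗ (6 ⊕ 0))) = -2

Expand innermost to outermost. Recall ⊕ takes the minimum of its arguments and ⊗ takes their sum. Working out the expression (((4 ⊕ -2) ⊕ (-3 ⊗ 6)) ⊕ ((8 ⊕ -1) ⊗ (6 ⊕ 0))) gives -2.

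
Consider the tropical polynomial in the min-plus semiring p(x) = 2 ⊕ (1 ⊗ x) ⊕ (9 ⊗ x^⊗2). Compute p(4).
p(4) = 2

A tropical monomial a ⊗ x^⊗i evaluates to a + i · x. Evaluating each term at x = 4:
  Term 0 contributes 2 + 0 · 4 = 2
  Term 1 contributes 1 + 1 · 4 = 5
  Term 2 contributes 9 + 2 · 4 = 17
p(4) = ⊕ of these = min[2, 5, 17] = 2.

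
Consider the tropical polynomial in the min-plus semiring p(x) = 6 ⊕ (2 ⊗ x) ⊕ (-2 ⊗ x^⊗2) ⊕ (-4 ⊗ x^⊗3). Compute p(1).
p(1) = -1

A tropical monomial a ⊗ x^⊗i evaluates to a + i · x. Evaluating each term at x = 1:
  Term 0 contributes 6 + 0 · 1 = 6
  Term 1 contributes 2 + 1 · 1 = 3
  Term 2 contributes -2 + 2 · 1 = 0
  Term 3 contributes -4 + 3 · 1 = -1
p(1) = ⊕ of these = min[6, 3, 0, -1] = -1.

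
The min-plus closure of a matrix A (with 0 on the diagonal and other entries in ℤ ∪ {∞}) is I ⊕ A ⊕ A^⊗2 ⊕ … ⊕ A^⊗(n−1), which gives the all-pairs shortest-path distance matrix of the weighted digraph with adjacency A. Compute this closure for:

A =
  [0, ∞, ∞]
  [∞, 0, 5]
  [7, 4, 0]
Closure =
  [0, ∞, ∞]
  [12, 0, 5]
  [7, 4, 0]

This is the Floyd-Warshall all-pairs shortest-path computation. For each intermediate vertex k = 0, 1, …, 2, update dist[i][j] ← min(dist[i][j], dist[i][k] + dist[k][j]). The final matrix gives, for each (i, j), the minimum total weight of any directed path from i to j (possibly empty when i = j).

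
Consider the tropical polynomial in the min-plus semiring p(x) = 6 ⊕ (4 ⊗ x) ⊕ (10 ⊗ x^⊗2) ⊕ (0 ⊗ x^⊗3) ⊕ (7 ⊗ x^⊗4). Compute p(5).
p(5) = 6

A tropical monomial a ⊗ x^⊗i evaluates to a + i · x. Evaluating each term at x = 5:
  Term 0 contributes 6 + 0 · 5 = 6
  Term 1 contributes 4 + 1 · 5 = 9
  Term 2 contributes 10 + 2 · 5 = 20
  Term 3 contributes 0 + 3 · 5 = 15
  Term 4 contributes 7 + 4 · 5 = 27
p(5) = ⊕ of these = min[6, 9, 20, 15, 27] = 6.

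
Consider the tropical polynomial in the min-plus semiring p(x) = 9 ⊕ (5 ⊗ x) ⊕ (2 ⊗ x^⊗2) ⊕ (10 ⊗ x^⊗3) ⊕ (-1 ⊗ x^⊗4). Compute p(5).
p(5) = 9

A tropical monomial a ⊗ x^⊗i evaluates to a + i · x. Evaluating each term at x = 5:
  Term 0 contributes 9 + 0 · 5 = 9
  Term 1 contributes 5 + 1 · 5 = 10
  Term 2 contributes 2 + 2 · 5 = 12
  Term 3 contributes 10 + 3 · 5 = 25
  Term 4 contributes -1 + 4 · 5 = 19
p(5) = ⊕ of these = min[9, 10, 12, 25, 19] = 9.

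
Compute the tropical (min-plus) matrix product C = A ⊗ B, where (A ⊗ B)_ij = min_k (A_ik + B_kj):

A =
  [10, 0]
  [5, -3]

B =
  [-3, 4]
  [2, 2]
A ⊗ B =
  [2, 2]
  [-1, -1]

Apply the min-plus product entry-by-entry:
  C[0][0] = min over k of (A[0][0] + B[0][0] = 10 + -3 = 7, A[0][1] + B[1][0] = 0 + 2 = 2) = 2 (attained at k = 1)
  C[0][1] = min over k of (A[0][0] + B[0][1] = 10 + 4 = 14, A[0][1] + B[1][1] = 0 + 2 = 2) = 2 (attained at k = 1)
  C[1][0] = min over k of (A[1][0] + B[0][0] = 5 + -3 = 2, A[1][1] + B[1][0] = -3 + 2 = -1) = -1 (attained at k = 1)
  C[1][1] = min over k of (A[1][0] + B[0][1] = 5 + 4 = 9, A[1][1] + B[1][1] = -3 + 2 = -1) = -1 (attained at k = 1)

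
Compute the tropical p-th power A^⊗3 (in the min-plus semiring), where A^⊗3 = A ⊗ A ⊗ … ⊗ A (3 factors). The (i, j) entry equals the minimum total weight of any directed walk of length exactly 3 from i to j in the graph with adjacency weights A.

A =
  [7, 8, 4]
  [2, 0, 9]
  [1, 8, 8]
A^⊗3 =
  [10, 8, 9]
  [2, 0, 6]
  [6, 8, 12]

Each entry (A^⊗3)_ij equals the minimum over all length-3 walks i = v_0 → v_1 → … → v_3 = j of Σ_t A[v_t][v_{t+1}]. For example, for (i, j) = (0, 2) we minimise over 9 possible intermediate vertex sequences; the minimum is 9, attained along the walk 0 → 2 → 0 → 2.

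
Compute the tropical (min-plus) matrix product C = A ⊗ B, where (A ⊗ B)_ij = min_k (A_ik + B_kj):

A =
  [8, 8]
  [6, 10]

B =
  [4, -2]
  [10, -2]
A ⊗ B =
  [12, 6]
  [10, 4]

Apply the min-plus product entry-by-entry:
  C[0][0] = min over k of (A[0][0] + B[0][0] = 8 + 4 = 12, A[0][1] + B[1][0] = 8 + 10 = 18) = 12 (attained at k = 0)
  C[0][1] = min over k of (A[0][0] + B[0][1] = 8 + -2 = 6, A[0][1] + B[1][1] = 8 + -2 = 6) = 6 (attained at k = 0)
  C[1][0] = min over k of (A[1][0] + B[0][0] = 6 + 4 = 10, A[1][1] + B[1][0] = 10 + 10 = 20) = 10 (attained at k = 0)
  C[1][1] = min over k of (A[1][0] + B[0][1] = 6 + -2 = 4, A[1][1] + B[1][1] = 10 + -2 = 8) = 4 (attained at k = 0)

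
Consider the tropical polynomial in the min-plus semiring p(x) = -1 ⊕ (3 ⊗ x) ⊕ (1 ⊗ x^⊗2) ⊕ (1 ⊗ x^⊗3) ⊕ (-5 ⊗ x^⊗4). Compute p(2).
p(2) = -1

A tropical monomial a ⊗ x^⊗i evaluates to a + i · x. Evaluating each term at x = 2:
  Term 0 contributes -1 + 0 · 2 = -1
  Term 1 contributes 3 + 1 · 2 = 5
  Term 2 contributes 1 + 2 · 2 = 5
  Term 3 contributes 1 + 3 · 2 = 7
  Term 4 contributes -5 + 4 · 2 = 3
p(2) = ⊕ of these = min[-1, 5, 5, 7, 3] = -1.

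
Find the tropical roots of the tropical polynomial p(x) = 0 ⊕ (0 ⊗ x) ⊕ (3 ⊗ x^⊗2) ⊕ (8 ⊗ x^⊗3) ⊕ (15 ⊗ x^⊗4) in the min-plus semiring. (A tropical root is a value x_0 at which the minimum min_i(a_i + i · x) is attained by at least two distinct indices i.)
Roots: {-7, -5, -3, 0}

Each tropical root is a break point of the lower envelope of the lines y = a_i + i · x (there are 5 lines, with slopes 0, 1, ..., 4). Only the lines that attain the minimum somewhere contribute to roots; other lines are dominated. Here the surviving (envelope) indices are i = 4, i = 3, i = 2, i = 1, i = 0.
Intersections between consecutive envelope lines give the roots: for adjacent envelope indices i < j the intersection is x = (a_i − a_j) / (j − i). Reading off the sorted break points: {-7, -5, -3, 0}.
Verification: at each break x_0, at least two indices attain the minimum of min_i(a_i + i · x_0).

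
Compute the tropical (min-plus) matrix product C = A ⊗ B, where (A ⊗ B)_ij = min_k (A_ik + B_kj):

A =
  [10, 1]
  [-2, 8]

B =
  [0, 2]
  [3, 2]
A ⊗ B =
  [4, 3]
  [-2, 0]

Apply the min-plus product entry-by-entry:
  C[0][0] = min over k of (A[0][0] + B[0][0] = 10 + 0 = 10, A[0][1] + B[1][0] = 1 + 3 = 4) = 4 (attained at k = 1)
  C[0][1] = min over k of (A[0][0] + B[0][1] = 10 + 2 = 12, A[0][1] + B[1][1] = 1 + 2 = 3) = 3 (attained at k = 1)
  C[1][0] = min over k of (A[1][0] + B[0][0] = -2 + 0 = -2, A[1][1] + B[1][0] = 8 + 3 = 11) = -2 (attained at k = 0)
  C[1][1] = min over k of (A[1][0] + B[0][1] = -2 + 2 = 0, A[1][1] + B[1][1] = 8 + 2 = 10) = 0 (attained at k = 0)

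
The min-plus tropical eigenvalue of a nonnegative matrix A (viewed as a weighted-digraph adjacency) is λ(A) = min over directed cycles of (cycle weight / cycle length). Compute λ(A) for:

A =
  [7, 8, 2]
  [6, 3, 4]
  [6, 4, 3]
λ(A) = 3

Enumerate directed cycles and compute their means (weight / length). Sample:
  cycle 0 → 0: weight = 7, length = 1, mean = 7/1 ≈ 7.000
  cycle 1 → 1: weight = 3, length = 1, mean = 3/1 ≈ 3.000
  cycle 2 → 2: weight = 3, length = 1, mean = 3/1 ≈ 3.000
  cycle 0 → 1 → 0: weight = 14, length = 2, mean = 14/2 ≈ 7.000
  cycle 0 → 2 → 0: weight = 8, length = 2, mean = 8/2 ≈ 4.000
  cycle 1 → 0 → 1: weight = 14, length = 2, mean = 14/2 ≈ 7.000
Minimum mean = 3.000, attained e.g. along the cycle 1 → 1 with weight 3 and length 1. So λ(A) = 3/1 = 3.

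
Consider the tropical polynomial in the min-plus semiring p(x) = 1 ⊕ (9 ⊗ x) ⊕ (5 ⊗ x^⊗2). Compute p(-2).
p(-2) = 1

A tropical monomial a ⊗ x^⊗i evaluates to a + i · x. Evaluating each term at x = -2:
  Term 0 contributes 1 + 0 · -2 = 1
  Term 1 contributes 9 + 1 · -2 = 7
  Term 2 contributes 5 + 2 · -2 = 1
p(-2) = ⊕ of these = min[1, 7, 1] = 1.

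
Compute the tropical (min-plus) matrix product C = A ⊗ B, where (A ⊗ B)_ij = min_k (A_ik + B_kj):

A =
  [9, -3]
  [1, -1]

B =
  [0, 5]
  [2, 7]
A ⊗ B =
  [-1, 4]
  [1, 6]

Apply the min-plus product entry-by-entry:
  C[0][0] = min over k of (A[0][0] + B[0][0] = 9 + 0 = 9, A[0][1] + B[1][0] = -3 + 2 = -1) = -1 (attained at k = 1)
  C[0][1] = min over k of (A[0][0] + B[0][1] = 9 + 5 = 14, A[0][1] + B[1][1] = -3 + 7 = 4) = 4 (attained at k = 1)
  C[1][0] = min over k of (A[1][0] + B[0][0] = 1 + 0 = 1, A[1][1] + B[1][0] = -1 + 2 = 1) = 1 (attained at k = 0)
  C[1][1] = min over k of (A[1][0] + B[0][1] = 1 + 5 = 6, A[1][1] + B[1][1] = -1 + 7 = 6) = 6 (attained at k = 0)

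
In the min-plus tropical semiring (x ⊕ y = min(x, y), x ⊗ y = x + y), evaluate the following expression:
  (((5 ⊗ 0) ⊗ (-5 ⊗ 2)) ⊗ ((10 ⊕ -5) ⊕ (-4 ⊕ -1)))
(((5 ⊗ 0) ⊗ (-5 ⊗ 2)) ⊗ ((10 ⊕ -5) ⊕ (-4 ⊕ -1))) = -3

Expand innermost to outermost. Recall ⊕ takes the minimum of its arguments and ⊗ takes their sum. Working out the expression (((5 ⊗ 0) ⊗ (-5 ⊗ 2)) ⊗ ((10 ⊕ -5) ⊕ (-4 ⊕ -1))) gives -3.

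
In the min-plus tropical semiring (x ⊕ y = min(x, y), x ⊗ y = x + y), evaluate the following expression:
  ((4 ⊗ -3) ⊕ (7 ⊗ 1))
((4 ⊗ -3) ⊕ (7 ⊗ 1)) = 1

Expand innermost to outermost. Recall ⊕ takes the minimum of its arguments and ⊗ takes their sum. Working out the expression ((4 ⊗ -3) ⊕ (7 ⊗ 1)) gives 1.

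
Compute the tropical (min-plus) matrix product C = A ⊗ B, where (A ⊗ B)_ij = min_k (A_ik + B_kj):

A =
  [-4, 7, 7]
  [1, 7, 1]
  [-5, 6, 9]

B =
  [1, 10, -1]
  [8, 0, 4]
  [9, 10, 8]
A ⊗ B =
  [-3, 6, -5]
  [2, 7, 0]
  [-4, 5, -6]

Apply the min-plus product entry-by-entry:
  C[0][0] = min over k of (A[0][0] + B[0][0] = -4 + 1 = -3, A[0][1] + B[1][0] = 7 + 8 = 15, A[0][2] + B[2][0] = 7 + 9 = 16) = -3 (attained at k = 0)
  C[0][1] = min over k of (A[0][0] + B[0][1] = -4 + 10 = 6, A[0][1] + B[1][1] = 7 + 0 = 7, A[0][2] + B[2][1] = 7 + 10 = 17) = 6 (attained at k = 0)
  C[0][2] = min over k of (A[0][0] + B[0][2] = -4 + -1 = -5, A[0][1] + B[1][2] = 7 + 4 = 11, A[0][2] + B[2][2] = 7 + 8 = 15) = -5 (attained at k = 0)
  C[1][0] = min over k of (A[1][0] + B[0][0] = 1 + 1 = 2, A[1][1] + B[1][0] = 7 + 8 = 15, A[1][2] + B[2][0] = 1 + 9 = 10) = 2 (attained at k = 0)
  C[1][1] = min over k of (A[1][0] + B[0][1] = 1 + 10 = 11, A[1][1] + B[1][1] = 7 + 0 = 7, A[1][2] + B[2][1] = 1 + 10 = 11) = 7 (attained at k = 1)
  C[1][2] = min over k of (A[1][0] + B[0][2] = 1 + -1 = 0, A[1][1] + B[1][2] = 7 + 4 = 11, A[1][2] + B[2][2] = 1 + 8 = 9) = 0 (attained at k = 0)
  C[2][0] = min over k of (A[2][0] + B[0][0] = -5 + 1 = -4, A[2][1] + B[1][0] = 6 + 8 = 14, A[2][2] + B[2][0] = 9 + 9 = 18) = -4 (attained at k = 0)
  C[2][1] = min over k of (A[2][0] + B[0][1] = -5 + 10 = 5, A[2][1] + B[1][1] = 6 + 0 = 6, A[2][2] + B[2][1] = 9 + 10 = 19) = 5 (attained at k = 0)
  C[2][2] = min over k of (A[2][0] + B[0][2] = -5 + -1 = -6, A[2][1] + B[1][2] = 6 + 4 = 10, A[2][2] + B[2][2] = 9 + 8 = 17) = -6 (attained at k = 0)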